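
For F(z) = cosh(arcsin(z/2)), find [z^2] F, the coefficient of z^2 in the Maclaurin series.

Let u equal the inner series; expand the outer function in u and truncate.
F(0) = 1
F′(0) = 0
F′′(0) = 1/4
So c_2 = F′′(0)/2! = 1/8.

1/8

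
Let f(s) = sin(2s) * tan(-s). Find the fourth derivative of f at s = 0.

Multiply the two series term by term and collect like powers.
The coefficient of s^4 in the expansion is 2/3, so f^(4)(0) = 4! * (2/3) = 16.

16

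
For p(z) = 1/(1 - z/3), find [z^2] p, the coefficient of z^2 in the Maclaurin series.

Differentiate repeatedly and evaluate at the center.
[z^0] = 1;  [z^1] = 1/3;  [z^2] = 1/9.

1/9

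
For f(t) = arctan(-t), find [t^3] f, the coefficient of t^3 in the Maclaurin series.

1/3

f(0) = 0
f′(0) = -1
f′′(0) = 0
f′′′(0) = 2
So c_3 = f′′′(0)/3! = 1/3.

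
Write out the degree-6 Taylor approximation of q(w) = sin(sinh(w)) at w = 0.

Compose series: expand the inner function first, then feed it into the outer expansion.
[w^0] = 0;  [w^1] = 1;  [w^2] = 0;  [w^3] = 0;  [w^4] = 0;  [w^5] = -1/15;  [w^6] = 0.

-w^5/15 + w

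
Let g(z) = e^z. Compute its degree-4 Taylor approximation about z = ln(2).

(z - ln(2))^4/12 + (z - ln(2))^3/3 + (z - ln(2))^2 + 2*(z - ln(2)) + 2

Apply the Taylor formula c_k = f^(k)(a)/k!.
[(z - ln(2))^0] = 2;  [(z - ln(2))^1] = 2;  [(z - ln(2))^2] = 1;  [(z - ln(2))^3] = 1/3;  [(z - ln(2))^4] = 1/12.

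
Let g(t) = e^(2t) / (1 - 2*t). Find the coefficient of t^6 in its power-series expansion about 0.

Expand 1/(denominator) as a geometric series and multiply by the numerator's series.
g(0) = 1
g′(0) = 4
g′′(0) = 20
g′′′(0) = 128
g^(4)(0) = 1040
g^(5)(0) = 10432
g^(6)(0) = 125248

7828/45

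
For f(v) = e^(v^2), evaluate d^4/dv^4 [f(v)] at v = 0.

Use the known series and substitute for the argument.
From the series, [v^4] f = 1/2; multiply by 4! = 24 to get 12.

12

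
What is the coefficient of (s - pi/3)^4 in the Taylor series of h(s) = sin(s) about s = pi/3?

h(pi/3) = sqrt(3)/2
h′(pi/3) = 1/2
h′′(pi/3) = -sqrt(3)/2
h′′′(pi/3) = -1/2
h^(4)(pi/3) = sqrt(3)/2
So c_4 = h^(4)(pi/3)/4! = sqrt(3)/48.

sqrt(3)/48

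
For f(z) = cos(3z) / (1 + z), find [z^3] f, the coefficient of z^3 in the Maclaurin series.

7/2

Write out both Maclaurin series and multiply, keeping only the needed powers.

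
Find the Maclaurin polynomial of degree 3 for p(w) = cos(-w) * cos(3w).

Multiply the two series term by term and collect like powers.
p(0) = 1
p′(0) = 0
p′′(0) = -10
p′′′(0) = 0

1 - 5*w^2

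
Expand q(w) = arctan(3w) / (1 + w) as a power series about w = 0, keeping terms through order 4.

6*w^4 - 6*w^3 - 3*w^2 + 3*w

Multiply the two series term by term and collect like powers.
q(0) = 0
q′(0) = 3
q′′(0) = -6
q′′′(0) = -36
q^(4)(0) = 144
Then c_k = q^(k)(0)/k! gives each Taylor coefficient.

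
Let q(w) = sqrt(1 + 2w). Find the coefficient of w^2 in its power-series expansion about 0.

-1/2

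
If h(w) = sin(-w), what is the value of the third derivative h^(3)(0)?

1

The coefficient of w^3 in the expansion is 1/6, so h′′′(0) = 3! * (1/6) = 1.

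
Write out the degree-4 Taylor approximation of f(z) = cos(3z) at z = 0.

27*z^4/8 - 9*z^2/2 + 1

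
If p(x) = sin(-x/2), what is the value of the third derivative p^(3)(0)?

Compute the successive derivatives at the expansion point and divide by k!.
The coefficient of x^3 in the expansion is 1/48, so p′′′(0) = 3! * (1/48) = 1/8.

1/8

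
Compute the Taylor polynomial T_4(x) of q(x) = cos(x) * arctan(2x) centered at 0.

-11*x^3/3 + 2*x

Take the Cauchy product of the two expansions.
q(0) = 0
q′(0) = 2
q′′(0) = 0
q′′′(0) = -22
q^(4)(0) = 0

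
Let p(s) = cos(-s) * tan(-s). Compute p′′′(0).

1

Take the Cauchy product of the two expansions.
The coefficient of s^3 in the expansion is 1/6, so p′′′(0) = 3! * (1/6) = 1.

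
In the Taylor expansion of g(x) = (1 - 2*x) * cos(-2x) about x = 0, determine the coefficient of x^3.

4

Distribute the polynomial across the series and collect like powers.
[x^0] = 1;  [x^1] = -2;  [x^2] = -2;  [x^3] = 4.
So c_3 = g′′′(0)/3! = 4.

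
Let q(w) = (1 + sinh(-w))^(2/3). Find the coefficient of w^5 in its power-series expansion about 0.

-721/14580

Compose series: expand the inner function first, then feed it into the outer expansion.
[w^0] = 1;  [w^1] = -2/3;  [w^2] = -1/9;  [w^3] = -13/81;  [w^4] = -16/243;  [w^5] = -721/14580.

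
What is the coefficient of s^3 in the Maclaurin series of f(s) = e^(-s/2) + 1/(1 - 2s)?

Add the two expansions coefficient-wise.
[s^0] = 2;  [s^1] = 3/2;  [s^2] = 33/8;  [s^3] = 383/48.

383/48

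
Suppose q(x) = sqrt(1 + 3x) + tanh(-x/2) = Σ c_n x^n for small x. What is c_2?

Add the two expansions coefficient-wise.
[x^0] = 1;  [x^1] = 1;  [x^2] = -9/8.
So c_2 = q′′(0)/2! = -9/8.

-9/8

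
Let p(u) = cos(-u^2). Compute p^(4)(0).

The coefficient of u^4 in the expansion is -1/2, so p^(4)(0) = 4! * (-1/2) = -12.

-12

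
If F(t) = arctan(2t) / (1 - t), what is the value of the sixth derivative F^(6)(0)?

4128

Take the Cauchy product of the two expansions.
From the series, [t^6] F = 86/15; multiply by 6! = 720 to get 4128.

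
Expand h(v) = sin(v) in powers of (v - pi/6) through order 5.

sqrt(3)*(v - pi/6)^5/240 + (v - pi/6)^4/48 - sqrt(3)*(v - pi/6)^3/12 - (v - pi/6)^2/4 + sqrt(3)*(v - pi/6)/2 + 1/2

h(pi/6) = 1/2
h′(pi/6) = sqrt(3)/2
h′′(pi/6) = -1/2
h′′′(pi/6) = -sqrt(3)/2
h^(4)(pi/6) = 1/2
h^(5)(pi/6) = sqrt(3)/2
Dividing each by k! gives the coefficients c_0, ..., c_5.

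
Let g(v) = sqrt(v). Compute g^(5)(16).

From the series, [(v - 16)^5] g = 7/67108864; multiply by 5! = 120 to get 105/8388608.

105/8388608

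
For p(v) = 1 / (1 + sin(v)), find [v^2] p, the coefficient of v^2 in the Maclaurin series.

1

Expand as Σ (-1)^k u^k with u equal to the inner function's series.
p(0) = 1
p′(0) = -1
p′′(0) = 2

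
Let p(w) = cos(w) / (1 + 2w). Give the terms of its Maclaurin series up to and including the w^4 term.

337*w^4/24 - 7*w^3 + 7*w^2/2 - 2*w + 1

Take the Cauchy product of the two expansions.
p(0) = 1
p′(0) = -2
p′′(0) = 7
p′′′(0) = -42
p^(4)(0) = 337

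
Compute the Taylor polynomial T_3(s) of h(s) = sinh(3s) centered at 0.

Compute the successive derivatives at the expansion point and divide by k!.
h(0) = 0
h′(0) = 3
h′′(0) = 0
h′′′(0) = 27

9*s^3/2 + 3*s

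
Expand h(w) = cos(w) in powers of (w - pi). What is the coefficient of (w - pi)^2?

Use the known series and substitute for the argument.
h(pi) = -1
h′(pi) = 0
h′′(pi) = 1

1/2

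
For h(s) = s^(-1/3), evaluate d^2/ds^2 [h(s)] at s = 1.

4/9

From the series, [(s - 1)^2] h = 2/9; multiply by 2! = 2 to get 4/9.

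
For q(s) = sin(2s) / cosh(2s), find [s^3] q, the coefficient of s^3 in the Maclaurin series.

-16/3

Divide the numerator series by the denominator series (power-series long division).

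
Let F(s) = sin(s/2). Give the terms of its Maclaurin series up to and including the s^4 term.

F(0) = 0
F′(0) = 1/2
F′′(0) = 0
F′′′(0) = -1/8
F^(4)(0) = 0
Dividing each by k! gives the coefficients c_0, ..., c_4.

-s^3/48 + s/2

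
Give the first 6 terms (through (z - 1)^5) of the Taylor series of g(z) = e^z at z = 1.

g(1) = e
g′(1) = e
g′′(1) = e
g′′′(1) = e
g^(4)(1) = e
g^(5)(1) = e
The Taylor polynomial is Σ g^(k)(1)/k! · (z - 1)^k.

e*(z - 1)^5/120 + e*(z - 1)^4/24 + e*(z - 1)^3/6 + e*(z - 1)^2/2 + e*(z - 1) + e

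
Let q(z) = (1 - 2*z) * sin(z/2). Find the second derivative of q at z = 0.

Distribute the polynomial across the series and collect like powers.
From the series, [z^2] q = -1; multiply by 2! = 2 to get -2.

-2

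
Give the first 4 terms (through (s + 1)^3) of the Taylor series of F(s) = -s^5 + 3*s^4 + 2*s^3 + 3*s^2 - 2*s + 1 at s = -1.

Compute the successive derivatives at the expansion point and divide by k!.
F(-1) = 8
F′(-1) = -19
F′′(-1) = 50
F′′′(-1) = -120

-20*(s + 1)^3 + 25*(s + 1)^2 - 19*(s + 1) + 8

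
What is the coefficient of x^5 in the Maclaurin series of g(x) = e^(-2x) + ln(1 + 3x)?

145/3

Expand each term separately and add.
[x^0] = 1;  [x^1] = 1;  [x^2] = -5/2;  [x^3] = 23/3;  [x^4] = -235/12;  [x^5] = 145/3.
So c_5 = g^(5)(0)/5! = 145/3.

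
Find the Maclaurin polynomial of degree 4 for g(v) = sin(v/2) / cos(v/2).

v^3/24 + v/2

Write the quotient as an unknown series and match coefficients against numerator = denominator · series.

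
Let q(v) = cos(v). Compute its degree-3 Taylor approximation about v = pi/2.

q(pi/2) = 0
q′(pi/2) = -1
q′′(pi/2) = 0
q′′′(pi/2) = 1

(v - pi/2)^3/6 - (v - pi/2)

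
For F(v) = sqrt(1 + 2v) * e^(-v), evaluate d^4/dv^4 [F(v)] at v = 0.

Expand each factor separately, then convolve coefficients.
The coefficient of v^4 in the expansion is -3/2, so F^(4)(0) = 4! * (-3/2) = -36.

-36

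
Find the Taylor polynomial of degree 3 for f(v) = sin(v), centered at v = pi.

(v - pi)^3/6 - (v - pi)

f(pi) = 0
f′(pi) = -1
f′′(pi) = 0
f′′′(pi) = 1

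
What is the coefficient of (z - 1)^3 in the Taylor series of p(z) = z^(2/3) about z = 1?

4/81

[(z - 1)^0] = 1;  [(z - 1)^1] = 2/3;  [(z - 1)^2] = -1/9;  [(z - 1)^3] = 4/81.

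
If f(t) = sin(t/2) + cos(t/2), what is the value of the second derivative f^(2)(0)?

Add the two expansions coefficient-wise.
The coefficient of t^2 in the expansion is -1/8, so f′′(0) = 2! * (-1/8) = -1/4.

-1/4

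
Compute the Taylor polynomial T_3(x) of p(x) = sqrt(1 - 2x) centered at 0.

-x^3/2 - x^2/2 - x + 1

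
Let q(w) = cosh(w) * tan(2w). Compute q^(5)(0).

Multiply the two series term by term and collect like powers.
The coefficient of w^5 in the expansion is 341/60, so q^(5)(0) = 5! * (341/60) = 682.

682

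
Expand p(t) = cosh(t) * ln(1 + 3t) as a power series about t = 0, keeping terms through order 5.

Take the Cauchy product of the two expansions.
[t^0] = 0;  [t^1] = 3;  [t^2] = -9/2;  [t^3] = 21/2;  [t^4] = -45/2;  [t^5] = 2129/40.

2129*t^5/40 - 45*t^4/2 + 21*t^3/2 - 9*t^2/2 + 3*t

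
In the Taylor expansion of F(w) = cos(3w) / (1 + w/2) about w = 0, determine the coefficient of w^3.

Take the Cauchy product of the two expansions.
[w^0] = 1;  [w^1] = -1/2;  [w^2] = -17/4;  [w^3] = 17/8.

17/8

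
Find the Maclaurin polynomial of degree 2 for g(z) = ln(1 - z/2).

Use the known series and substitute for the argument.
g(0) = 0
g′(0) = -1/2
g′′(0) = -1/4
Dividing each by k! gives the coefficients c_0, ..., c_2.

-z^2/8 - z/2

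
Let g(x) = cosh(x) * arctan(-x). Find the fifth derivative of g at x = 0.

-9

Expand each factor separately, then convolve coefficients.
From the series, [x^5] g = -3/40; multiply by 5! = 120 to get -9.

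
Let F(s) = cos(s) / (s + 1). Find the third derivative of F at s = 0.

-3

Expand 1/(denominator) as a geometric series and multiply by the numerator's series.
From the series, [s^3] F = -1/2; multiply by 3! = 6 to get -3.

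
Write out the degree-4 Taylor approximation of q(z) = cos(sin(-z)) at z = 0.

Substitute the inner expansion into the outer series and collect powers.
[z^0] = 1;  [z^1] = 0;  [z^2] = -1/2;  [z^3] = 0;  [z^4] = 5/24.

5*z^4/24 - z^2/2 + 1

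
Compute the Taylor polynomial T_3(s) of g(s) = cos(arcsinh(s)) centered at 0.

Substitute the inner expansion into the outer series and collect powers.
g(0) = 1
g′(0) = 0
g′′(0) = -1
g′′′(0) = 0

1 - s^2/2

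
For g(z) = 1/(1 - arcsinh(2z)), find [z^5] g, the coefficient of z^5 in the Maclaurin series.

92/5

Compose series: expand the inner function first, then feed it into the outer expansion.
g(0) = 1
g′(0) = 2
g′′(0) = 8
g′′′(0) = 40
g^(4)(0) = 256
g^(5)(0) = 2208
So c_5 = g^(5)(0)/5! = 92/5.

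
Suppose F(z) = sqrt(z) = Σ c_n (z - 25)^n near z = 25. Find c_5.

F(25) = 5
F′(25) = 1/10
F′′(25) = -1/500
F′′′(25) = 3/25000
F^(4)(25) = -3/250000
F^(5)(25) = 21/12500000

7/500000000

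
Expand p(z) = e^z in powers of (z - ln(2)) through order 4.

p(ln(2)) = 2
p′(ln(2)) = 2
p′′(ln(2)) = 2
p′′′(ln(2)) = 2
p^(4)(ln(2)) = 2

(z - ln(2))^4/12 + (z - ln(2))^3/3 + (z - ln(2))^2 + 2*(z - ln(2)) + 2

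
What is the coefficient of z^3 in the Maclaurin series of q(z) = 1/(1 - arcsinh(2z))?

20/3

Compose series: expand the inner function first, then feed it into the outer expansion.
q(0) = 1
q′(0) = 2
q′′(0) = 8
q′′′(0) = 40
The Taylor polynomial is Σ q^(k)(0)/k! · z^k.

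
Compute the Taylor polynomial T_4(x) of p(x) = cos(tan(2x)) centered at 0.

Plug the Maclaurin series of the inner function into that of the outer and collect terms.
[x^0] = 1;  [x^1] = 0;  [x^2] = -2;  [x^3] = 0;  [x^4] = -14/3.

-14*x^4/3 - 2*x^2 + 1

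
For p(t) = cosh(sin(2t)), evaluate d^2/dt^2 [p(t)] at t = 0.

4

Substitute the inner expansion into the outer series and collect powers.
The coefficient of t^2 in the expansion is 2, so p′′(0) = 2! * (2) = 4.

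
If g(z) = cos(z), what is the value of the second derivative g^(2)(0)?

-1

Compute the successive derivatives at the expansion point and divide by k!.
The coefficient of z^2 in the expansion is -1/2, so g′′(0) = 2! * (-1/2) = -1.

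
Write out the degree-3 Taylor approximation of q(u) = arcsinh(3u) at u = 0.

-9*u^3/2 + 3*u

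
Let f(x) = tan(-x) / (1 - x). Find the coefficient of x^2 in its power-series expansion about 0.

-1

Take the Cauchy product of the two expansions.
f(0) = 0
f′(0) = -1
f′′(0) = -2
Dividing each by k! gives the coefficients c_0, ..., c_2.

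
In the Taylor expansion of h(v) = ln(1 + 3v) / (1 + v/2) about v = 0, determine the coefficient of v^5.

2469/40

Write out both Maclaurin series and multiply, keeping only the needed powers.
h(0) = 0
h′(0) = 3
h′′(0) = -12
h′′′(0) = 72
h^(4)(0) = -630
h^(5)(0) = 7407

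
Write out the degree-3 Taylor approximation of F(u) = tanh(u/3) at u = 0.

-u^3/81 + u/3

F(0) = 0
F′(0) = 1/3
F′′(0) = 0
F′′′(0) = -2/27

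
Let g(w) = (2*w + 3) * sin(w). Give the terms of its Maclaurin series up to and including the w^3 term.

Multiply each power in the prefactor through the base expansion.
g(0) = 0
g′(0) = 3
g′′(0) = 4
g′′′(0) = -3

-w^3/2 + 2*w^2 + 3*w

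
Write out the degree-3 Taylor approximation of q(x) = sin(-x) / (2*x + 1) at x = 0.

Use 1/(1 - r) = Σ r^k on the denominator, then take the Cauchy product.
[x^0] = 0;  [x^1] = -1;  [x^2] = 2;  [x^3] = -23/6.

-23*x^3/6 + 2*x^2 - x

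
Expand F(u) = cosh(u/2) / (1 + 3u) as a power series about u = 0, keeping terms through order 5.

Multiply the two series term by term and collect like powers.
F(0) = 1
F′(0) = -3
F′′(0) = 73/4
F′′′(0) = -657/4
F^(4)(0) = 31537/16
F^(5)(0) = -473055/16
Then c_k = F^(k)(0)/k! gives each Taylor coefficient.

-31537*u^5/128 + 31537*u^4/384 - 219*u^3/8 + 73*u^2/8 - 3*u + 1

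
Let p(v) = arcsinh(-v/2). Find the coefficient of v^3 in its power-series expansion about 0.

1/48

p(0) = 0
p′(0) = -1/2
p′′(0) = 0
p′′′(0) = 1/8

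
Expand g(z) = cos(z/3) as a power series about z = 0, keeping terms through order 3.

1 - z^2/18

g(0) = 1
g′(0) = 0
g′′(0) = -1/9
g′′′(0) = 0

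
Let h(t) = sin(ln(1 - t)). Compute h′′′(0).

-1

Let u equal the inner series; expand the outer function in u and truncate.
The coefficient of t^3 in the expansion is -1/6, so h′′′(0) = 3! * (-1/6) = -1.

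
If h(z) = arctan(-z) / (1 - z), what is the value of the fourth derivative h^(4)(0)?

-16

Multiply the numerator's expansion by the denominator's geometric series.
From the series, [z^4] h = -2/3; multiply by 4! = 24 to get -16.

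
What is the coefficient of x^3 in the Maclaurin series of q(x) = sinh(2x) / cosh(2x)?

-8/3

Invert the denominator's series and multiply.
q(0) = 0
q′(0) = 2
q′′(0) = 0
q′′′(0) = -16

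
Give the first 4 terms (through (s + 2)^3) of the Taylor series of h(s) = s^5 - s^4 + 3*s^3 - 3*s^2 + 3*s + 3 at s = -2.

51*(s + 2)^3 - 125*(s + 2)^2 + 163*(s + 2) - 87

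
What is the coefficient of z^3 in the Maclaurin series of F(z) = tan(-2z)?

Differentiate repeatedly and evaluate at the center.
F(0) = 0
F′(0) = -2
F′′(0) = 0
F′′′(0) = -16
So c_3 = F′′′(0)/3! = -8/3.

-8/3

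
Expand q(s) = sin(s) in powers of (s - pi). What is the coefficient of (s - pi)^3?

Differentiate repeatedly and evaluate at the center.
q(pi) = 0
q′(pi) = -1
q′′(pi) = 0
q′′′(pi) = 1
So c_3 = q′′′(pi)/3! = 1/6.

1/6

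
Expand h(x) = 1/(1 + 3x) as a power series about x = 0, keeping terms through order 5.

h(0) = 1
h′(0) = -3
h′′(0) = 18
h′′′(0) = -162
h^(4)(0) = 1944
h^(5)(0) = -29160

-243*x^5 + 81*x^4 - 27*x^3 + 9*x^2 - 3*x + 1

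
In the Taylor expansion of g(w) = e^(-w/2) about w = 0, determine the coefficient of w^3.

[w^0] = 1;  [w^1] = -1/2;  [w^2] = 1/8;  [w^3] = -1/48.

-1/48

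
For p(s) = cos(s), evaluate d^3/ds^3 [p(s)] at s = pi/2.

1

Use the known series and substitute for the argument.
From the series, [(s - pi/2)^3] p = 1/6; multiply by 3! = 6 to get 1.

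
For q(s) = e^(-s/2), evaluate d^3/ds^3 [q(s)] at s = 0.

-1/8

Apply the Taylor formula c_k = f^(k)(a)/k!.
From the series, [s^3] q = -1/48; multiply by 3! = 6 to get -1/8.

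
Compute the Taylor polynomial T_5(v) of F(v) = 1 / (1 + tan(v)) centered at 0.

Expand as Σ (-1)^k u^k with u equal to the inner function's series.
F(0) = 1
F′(0) = -1
F′′(0) = 2
F′′′(0) = -8
F^(4)(0) = 40
F^(5)(0) = -256

-32*v^5/15 + 5*v^4/3 - 4*v^3/3 + v^2 - v + 1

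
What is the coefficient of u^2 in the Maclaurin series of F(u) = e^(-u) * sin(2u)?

-2

Take the Cauchy product of the two expansions.
F(0) = 0
F′(0) = 2
F′′(0) = -4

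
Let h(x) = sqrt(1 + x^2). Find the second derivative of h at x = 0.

The coefficient of x^2 in the expansion is 1/2, so h′′(0) = 2! * (1/2) = 1.

1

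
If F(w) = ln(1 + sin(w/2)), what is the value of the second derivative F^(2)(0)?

-1/4

Let u equal the inner series; expand the outer function in u and truncate.
The coefficient of w^2 in the expansion is -1/8, so F′′(0) = 2! * (-1/8) = -1/4.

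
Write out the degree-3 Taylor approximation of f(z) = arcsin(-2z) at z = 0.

Use the known series and substitute for the argument.

-4*z^3/3 - 2*z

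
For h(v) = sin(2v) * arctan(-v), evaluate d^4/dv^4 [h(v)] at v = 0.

48

Take the Cauchy product of the two expansions.
The coefficient of v^4 in the expansion is 2, so h^(4)(0) = 4! * (2) = 48.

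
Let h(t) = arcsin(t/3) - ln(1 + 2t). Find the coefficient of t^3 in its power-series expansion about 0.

-431/162

Expand each term separately and add.
So c_3 = h′′′(0)/3! = -431/162.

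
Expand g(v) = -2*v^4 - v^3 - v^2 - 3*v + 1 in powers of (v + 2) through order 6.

-2*(v + 2)^4 + 15*(v + 2)^3 - 43*(v + 2)^2 + 53*(v + 2) - 21

Apply the Taylor formula c_k = f^(k)(a)/k!.
[(v + 2)^0] = -21;  [(v + 2)^1] = 53;  [(v + 2)^2] = -43;  [(v + 2)^3] = 15;  [(v + 2)^4] = -2;  [(v + 2)^5] = 0;  [(v + 2)^6] = 0.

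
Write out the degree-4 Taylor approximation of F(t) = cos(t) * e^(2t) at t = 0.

-7*t^4/24 + t^3/3 + 3*t^2/2 + 2*t + 1

Multiply the two series term by term and collect like powers.
[t^0] = 1;  [t^1] = 2;  [t^2] = 3/2;  [t^3] = 1/3;  [t^4] = -7/24.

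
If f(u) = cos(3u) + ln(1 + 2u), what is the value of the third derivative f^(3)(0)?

Add the two expansions coefficient-wise.
The coefficient of u^3 in the expansion is 8/3, so f′′′(0) = 3! * (8/3) = 16.

16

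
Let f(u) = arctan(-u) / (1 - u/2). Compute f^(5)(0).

-43/2

Take the Cauchy product of the two expansions.
The coefficient of u^5 in the expansion is -43/240, so f^(5)(0) = 5! * (-43/240) = -43/2.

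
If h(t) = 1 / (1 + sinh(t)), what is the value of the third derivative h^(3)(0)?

Expand as Σ (-1)^k u^k with u equal to the inner function's series.
From the series, [t^3] h = -7/6; multiply by 3! = 6 to get -7.

-7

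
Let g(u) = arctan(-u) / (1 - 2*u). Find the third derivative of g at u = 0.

-22

Use 1/(1 - r) = Σ r^k on the denominator, then take the Cauchy product.
From the series, [u^3] g = -11/3; multiply by 3! = 6 to get -22.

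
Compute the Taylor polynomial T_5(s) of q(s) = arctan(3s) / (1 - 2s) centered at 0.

Multiply the two series term by term and collect like powers.

303*s^5/5 + 6*s^4 + 3*s^3 + 6*s^2 + 3*s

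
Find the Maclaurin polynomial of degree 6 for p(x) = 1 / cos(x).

Invert the denominator's series and multiply.

61*x^6/720 + 5*x^4/24 + x^2/2 + 1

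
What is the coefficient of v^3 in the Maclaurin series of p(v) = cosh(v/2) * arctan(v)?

Write out both Maclaurin series and multiply, keeping only the needed powers.

-5/24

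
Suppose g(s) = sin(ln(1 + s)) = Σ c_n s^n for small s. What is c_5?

-1/12

Plug the Maclaurin series of the inner function into that of the outer and collect terms.
g(0) = 0
g′(0) = 1
g′′(0) = -1
g′′′(0) = 1
g^(4)(0) = 0
g^(5)(0) = -10
So c_5 = g^(5)(0)/5! = -1/12.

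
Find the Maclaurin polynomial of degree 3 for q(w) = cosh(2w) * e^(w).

Multiply the two series term by term and collect like powers.
q(0) = 1
q′(0) = 1
q′′(0) = 5
q′′′(0) = 13

13*w^3/6 + 5*w^2/2 + w + 1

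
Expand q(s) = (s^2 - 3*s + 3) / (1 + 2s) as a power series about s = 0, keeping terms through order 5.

Multiply each power in the prefactor through the base expansion.

-152*s^5 + 76*s^4 - 38*s^3 + 19*s^2 - 9*s + 3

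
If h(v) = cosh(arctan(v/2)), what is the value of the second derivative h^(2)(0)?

Let u equal the inner series; expand the outer function in u and truncate.
The coefficient of v^2 in the expansion is 1/8, so h′′(0) = 2! * (1/8) = 1/4.

1/4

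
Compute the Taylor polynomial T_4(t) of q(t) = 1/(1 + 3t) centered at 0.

81*t^4 - 27*t^3 + 9*t^2 - 3*t + 1

q(0) = 1
q′(0) = -3
q′′(0) = 18
q′′′(0) = -162
q^(4)(0) = 1944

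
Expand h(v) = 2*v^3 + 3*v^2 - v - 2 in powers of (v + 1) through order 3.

2*(v + 1)^3 - 3*(v + 1)^2 - (v + 1)

Use the known series and substitute for the argument.
[(v + 1)^0] = 0;  [(v + 1)^1] = -1;  [(v + 1)^2] = -3;  [(v + 1)^3] = 2.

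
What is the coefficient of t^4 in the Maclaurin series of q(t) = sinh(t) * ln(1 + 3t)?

Multiply the two series term by term and collect like powers.
q(0) = 0
q′(0) = 0
q′′(0) = 6
q′′′(0) = -27
q^(4)(0) = 228
The Taylor polynomial is Σ q^(k)(0)/k! · t^k.

19/2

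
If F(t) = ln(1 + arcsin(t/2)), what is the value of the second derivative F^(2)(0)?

-1/4

Substitute the inner expansion into the outer series and collect powers.
From the series, [t^2] F = -1/8; multiply by 2! = 2 to get -1/4.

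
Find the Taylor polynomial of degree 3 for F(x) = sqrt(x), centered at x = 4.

Compute the successive derivatives at the expansion point and divide by k!.

(x - 4)^3/512 - (x - 4)^2/64 + (x - 4)/4 + 2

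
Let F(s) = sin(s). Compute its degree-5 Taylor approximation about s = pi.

-(s - pi)^5/120 + (s - pi)^3/6 - (s - pi)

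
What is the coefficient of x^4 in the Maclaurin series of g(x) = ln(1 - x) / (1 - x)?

-25/12

Use 1/(1 - r) = Σ r^k on the denominator, then take the Cauchy product.
g(0) = 0
g′(0) = -1
g′′(0) = -3
g′′′(0) = -11
g^(4)(0) = -50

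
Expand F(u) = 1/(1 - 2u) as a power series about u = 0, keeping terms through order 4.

Apply the Taylor formula c_k = f^(k)(a)/k!.
F(0) = 1
F′(0) = 2
F′′(0) = 8
F′′′(0) = 48
F^(4)(0) = 384

16*u^4 + 8*u^3 + 4*u^2 + 2*u + 1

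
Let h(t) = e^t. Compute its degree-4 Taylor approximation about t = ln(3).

(t - ln(3))^4/8 + (t - ln(3))^3/2 + 3*(t - ln(3))^2/2 + 3*(t - ln(3)) + 3

Differentiate repeatedly and evaluate at the center.
[(t - ln(3))^0] = 3;  [(t - ln(3))^1] = 3;  [(t - ln(3))^2] = 3/2;  [(t - ln(3))^3] = 1/2;  [(t - ln(3))^4] = 1/8.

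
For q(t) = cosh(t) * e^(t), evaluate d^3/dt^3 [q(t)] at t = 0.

Multiply the two series term by term and collect like powers.
The coefficient of t^3 in the expansion is 2/3, so q′′′(0) = 3! * (2/3) = 4.

4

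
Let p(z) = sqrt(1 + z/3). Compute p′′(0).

From the series, [z^2] p = -1/72; multiply by 2! = 2 to get -1/36.

-1/36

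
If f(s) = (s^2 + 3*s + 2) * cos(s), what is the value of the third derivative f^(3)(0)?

Multiply each power in the prefactor through the base expansion.
From the series, [s^3] f = -3/2; multiply by 3! = 6 to get -9.

-9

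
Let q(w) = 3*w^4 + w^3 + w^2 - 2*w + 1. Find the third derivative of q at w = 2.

150

Use the known series and substitute for the argument.
The coefficient of (w - 2)^3 in the expansion is 25, so q′′′(2) = 3! * (25) = 150.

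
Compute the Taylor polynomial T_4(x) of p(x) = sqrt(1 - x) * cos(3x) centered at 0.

Take the Cauchy product of the two expansions.
[x^0] = 1;  [x^1] = -1/2;  [x^2] = -37/8;  [x^3] = 35/16;  [x^4] = 499/128.

499*x^4/128 + 35*x^3/16 - 37*x^2/8 - x/2 + 1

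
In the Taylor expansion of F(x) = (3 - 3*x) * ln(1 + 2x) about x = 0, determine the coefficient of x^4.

-20

Shift and add copies of the series according to the polynomial's terms.
[x^0] = 0;  [x^1] = 6;  [x^2] = -12;  [x^3] = 14;  [x^4] = -20.
So c_4 = F^(4)(0)/4! = -20.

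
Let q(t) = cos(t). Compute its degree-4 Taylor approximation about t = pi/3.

(t - pi/3)^4/48 + sqrt(3)*(t - pi/3)^3/12 - (t - pi/3)^2/4 - sqrt(3)*(t - pi/3)/2 + 1/2

Differentiate repeatedly and evaluate at the center.
q(pi/3) = 1/2
q′(pi/3) = -sqrt(3)/2
q′′(pi/3) = -1/2
q′′′(pi/3) = sqrt(3)/2
q^(4)(pi/3) = 1/2
Then c_k = q^(k)(pi/3)/k! gives each Taylor coefficient.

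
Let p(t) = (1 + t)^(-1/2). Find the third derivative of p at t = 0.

-15/8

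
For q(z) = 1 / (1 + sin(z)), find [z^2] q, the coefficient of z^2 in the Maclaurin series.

Use the geometric series for the reciprocal, then substitute.
[z^0] = 1;  [z^1] = -1;  [z^2] = 1.
So c_2 = q′′(0)/2! = 1.

1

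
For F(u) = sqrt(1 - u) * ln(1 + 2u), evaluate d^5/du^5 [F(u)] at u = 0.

Expand each factor separately, then convolve coefficients.
The coefficient of u^5 in the expansion is 7789/960, so F^(5)(0) = 5! * (7789/960) = 7789/8.

7789/8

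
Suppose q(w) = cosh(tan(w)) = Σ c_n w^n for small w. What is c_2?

Let u equal the inner series; expand the outer function in u and truncate.
q(0) = 1
q′(0) = 0
q′′(0) = 1

1/2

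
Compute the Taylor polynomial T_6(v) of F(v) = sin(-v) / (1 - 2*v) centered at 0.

Use 1/(1 - r) = Σ r^k on the denominator, then take the Cauchy product.
F(0) = 0
F′(0) = -1
F′′(0) = -4
F′′′(0) = -23
F^(4)(0) = -184
F^(5)(0) = -1841
F^(6)(0) = -22092
The Taylor polynomial is Σ F^(k)(0)/k! · v^k.

-1841*v^6/60 - 1841*v^5/120 - 23*v^4/3 - 23*v^3/6 - 2*v^2 - v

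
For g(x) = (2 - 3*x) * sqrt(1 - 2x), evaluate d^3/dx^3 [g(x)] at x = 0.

Shift and add copies of the series according to the polynomial's terms.
The coefficient of x^3 in the expansion is 1/2, so g′′′(0) = 3! * (1/2) = 3.

3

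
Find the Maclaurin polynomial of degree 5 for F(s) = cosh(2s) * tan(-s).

Multiply the two series term by term and collect like powers.
F(0) = 0
F′(0) = -1
F′′(0) = 0
F′′′(0) = -14
F^(4)(0) = 0
F^(5)(0) = -176
Dividing each by k! gives the coefficients c_0, ..., c_5.

-22*s^5/15 - 7*s^3/3 - s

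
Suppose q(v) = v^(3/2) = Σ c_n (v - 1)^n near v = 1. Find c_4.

3/128

Compute the successive derivatives at the expansion point and divide by k!.
[(v - 1)^0] = 1;  [(v - 1)^1] = 3/2;  [(v - 1)^2] = 3/8;  [(v - 1)^3] = -1/16;  [(v - 1)^4] = 3/128.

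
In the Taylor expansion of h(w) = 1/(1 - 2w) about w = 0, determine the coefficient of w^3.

Use the known series and substitute for the argument.
h(0) = 1
h′(0) = 2
h′′(0) = 8
h′′′(0) = 48
So c_3 = h′′′(0)/3! = 8.

8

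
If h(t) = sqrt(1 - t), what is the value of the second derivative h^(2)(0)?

-1/4

The coefficient of t^2 in the expansion is -1/8, so h′′(0) = 2! * (-1/8) = -1/4.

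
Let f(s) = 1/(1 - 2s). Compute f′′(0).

The coefficient of s^2 in the expansion is 4, so f′′(0) = 2! * (4) = 8.

8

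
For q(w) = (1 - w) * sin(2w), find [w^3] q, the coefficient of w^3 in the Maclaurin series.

-4/3

Distribute the polynomial across the series and collect like powers.
[w^0] = 0;  [w^1] = 2;  [w^2] = -2;  [w^3] = -4/3.
So c_3 = q′′′(0)/3! = -4/3.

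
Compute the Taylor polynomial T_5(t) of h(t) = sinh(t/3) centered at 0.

t^5/29160 + t^3/162 + t/3

h(0) = 0
h′(0) = 1/3
h′′(0) = 0
h′′′(0) = 1/27
h^(4)(0) = 0
h^(5)(0) = 1/243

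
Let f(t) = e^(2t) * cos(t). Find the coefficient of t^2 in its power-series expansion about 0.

Write out both Maclaurin series and multiply, keeping only the needed powers.

3/2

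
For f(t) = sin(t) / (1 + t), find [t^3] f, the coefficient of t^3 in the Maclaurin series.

5/6

Expand each factor separately, then convolve coefficients.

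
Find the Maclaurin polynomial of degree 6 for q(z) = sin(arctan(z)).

3*z^5/8 - z^3/2 + z

Plug the Maclaurin series of the inner function into that of the outer and collect terms.
q(0) = 0
q′(0) = 1
q′′(0) = 0
q′′′(0) = -3
q^(4)(0) = 0
q^(5)(0) = 45
q^(6)(0) = 0
The Taylor polynomial is Σ q^(k)(0)/k! · z^k.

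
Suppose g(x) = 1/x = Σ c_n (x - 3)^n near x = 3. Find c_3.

-1/81

g(3) = 1/3
g′(3) = -1/9
g′′(3) = 2/27
g′′′(3) = -2/27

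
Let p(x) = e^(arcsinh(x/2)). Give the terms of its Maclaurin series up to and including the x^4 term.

Substitute the inner expansion into the outer series and collect powers.
[x^0] = 1;  [x^1] = 1/2;  [x^2] = 1/8;  [x^3] = 0;  [x^4] = -1/128.

-x^4/128 + x^2/8 + x/2 + 1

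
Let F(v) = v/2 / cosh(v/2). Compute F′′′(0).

-3/8

Invert the denominator's series and multiply.
The coefficient of v^3 in the expansion is -1/16, so F′′′(0) = 3! * (-1/16) = -3/8.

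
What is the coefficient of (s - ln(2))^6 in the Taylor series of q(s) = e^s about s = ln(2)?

1/360

Use the known series and substitute for the argument.
[(s - ln(2))^0] = 2;  [(s - ln(2))^1] = 2;  [(s - ln(2))^2] = 1;  [(s - ln(2))^3] = 1/3;  [(s - ln(2))^4] = 1/12;  [(s - ln(2))^5] = 1/60;  [(s - ln(2))^6] = 1/360.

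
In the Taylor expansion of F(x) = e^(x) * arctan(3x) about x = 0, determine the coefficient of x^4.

Expand each factor separately, then convolve coefficients.
F(0) = 0
F′(0) = 3
F′′(0) = 6
F′′′(0) = -45
F^(4)(0) = -204

-17/2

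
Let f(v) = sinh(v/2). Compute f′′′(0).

Differentiate repeatedly and evaluate at the center.
The coefficient of v^3 in the expansion is 1/48, so f′′′(0) = 3! * (1/48) = 1/8.

1/8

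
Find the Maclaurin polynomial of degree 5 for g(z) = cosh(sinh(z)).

Substitute the inner expansion into the outer series and collect powers.
[z^0] = 1;  [z^1] = 0;  [z^2] = 1/2;  [z^3] = 0;  [z^4] = 5/24;  [z^5] = 0.

5*z^4/24 + z^2/2 + 1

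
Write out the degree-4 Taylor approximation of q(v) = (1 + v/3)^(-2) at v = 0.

[v^0] = 1;  [v^1] = -2/3;  [v^2] = 1/3;  [v^3] = -4/27;  [v^4] = 5/81.

5*v^4/81 - 4*v^3/27 + v^2/3 - 2*v/3 + 1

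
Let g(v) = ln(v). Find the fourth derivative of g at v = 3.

-2/27

From the series, [(v - 3)^4] g = -1/324; multiply by 4! = 24 to get -2/27.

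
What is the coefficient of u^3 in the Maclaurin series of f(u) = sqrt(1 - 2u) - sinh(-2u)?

5/6

Expand each term separately and add.
f(0) = 1
f′(0) = 1
f′′(0) = -1
f′′′(0) = 5
Then c_k = f^(k)(0)/k! gives each Taylor coefficient.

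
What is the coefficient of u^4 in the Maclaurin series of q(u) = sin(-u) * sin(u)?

Write out both Maclaurin series and multiply, keeping only the needed powers.
q(0) = 0
q′(0) = 0
q′′(0) = -2
q′′′(0) = 0
q^(4)(0) = 8
So c_4 = q^(4)(0)/4! = 1/3.

1/3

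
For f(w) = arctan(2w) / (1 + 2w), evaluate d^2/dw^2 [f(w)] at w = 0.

Write out both Maclaurin series and multiply, keeping only the needed powers.
From the series, [w^2] f = -4; multiply by 2! = 2 to get -8.

-8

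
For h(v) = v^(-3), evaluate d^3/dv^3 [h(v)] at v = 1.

-60

From the series, [(v - 1)^3] h = -10; multiply by 3! = 6 to get -60.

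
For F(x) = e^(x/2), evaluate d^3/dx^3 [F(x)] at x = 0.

From the series, [x^3] F = 1/48; multiply by 3! = 6 to get 1/8.

1/8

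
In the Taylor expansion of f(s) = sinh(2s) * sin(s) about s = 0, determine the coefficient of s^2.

2

Take the Cauchy product of the two expansions.
f(0) = 0
f′(0) = 0
f′′(0) = 4
The Taylor polynomial is Σ f^(k)(0)/k! · s^k.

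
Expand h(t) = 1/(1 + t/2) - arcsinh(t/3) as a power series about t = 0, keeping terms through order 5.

Combine the two series term by term.

-409*t^5/12960 + t^4/16 - 77*t^3/648 + t^2/4 - 5*t/6 + 1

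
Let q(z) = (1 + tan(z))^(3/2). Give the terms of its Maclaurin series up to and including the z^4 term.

Compose series: expand the inner function first, then feed it into the outer expansion.
q(0) = 1
q′(0) = 3/2
q′′(0) = 3/4
q′′′(0) = 21/8
q^(4)(0) = 105/16

35*z^4/128 + 7*z^3/16 + 3*z^2/8 + 3*z/2 + 1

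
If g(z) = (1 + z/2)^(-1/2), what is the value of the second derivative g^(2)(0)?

Use the known series and substitute for the argument.
The coefficient of z^2 in the expansion is 3/32, so g′′(0) = 2! * (3/32) = 3/16.

3/16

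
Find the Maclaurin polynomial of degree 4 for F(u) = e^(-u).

[u^0] = 1;  [u^1] = -1;  [u^2] = 1/2;  [u^3] = -1/6;  [u^4] = 1/24.

u^4/24 - u^3/6 + u^2/2 - u + 1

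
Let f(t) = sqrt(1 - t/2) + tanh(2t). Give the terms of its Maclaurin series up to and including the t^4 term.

-5*t^4/2048 - 1027*t^3/384 - t^2/32 + 7*t/4 + 1

Expand each term separately and add.
[t^0] = 1;  [t^1] = 7/4;  [t^2] = -1/32;  [t^3] = -1027/384;  [t^4] = -5/2048.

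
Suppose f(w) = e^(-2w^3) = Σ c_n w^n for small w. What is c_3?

[w^0] = 1;  [w^1] = 0;  [w^2] = 0;  [w^3] = -2.

-2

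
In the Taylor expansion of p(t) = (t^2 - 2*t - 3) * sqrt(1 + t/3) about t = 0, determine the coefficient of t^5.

Shift and add copies of the series according to the polynomial's terms.
p(0) = -3
p′(0) = -5/2
p′′(0) = 17/12
p′′′(0) = 9/8
p^(4)(0) = -59/144
p^(5)(0) = 305/864

61/20736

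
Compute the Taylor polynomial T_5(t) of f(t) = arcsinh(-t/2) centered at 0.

-3*t^5/1280 + t^3/48 - t/2

Use the known series and substitute for the argument.
f(0) = 0
f′(0) = -1/2
f′′(0) = 0
f′′′(0) = 1/8
f^(4)(0) = 0
f^(5)(0) = -9/32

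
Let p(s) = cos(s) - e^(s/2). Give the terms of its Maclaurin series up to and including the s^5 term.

-s^5/3840 + 5*s^4/128 - s^3/48 - 5*s^2/8 - s/2

Expand each term separately and add.
p(0) = 0
p′(0) = -1/2
p′′(0) = -5/4
p′′′(0) = -1/8
p^(4)(0) = 15/16
p^(5)(0) = -1/32
The Taylor polynomial is Σ p^(k)(0)/k! · s^k.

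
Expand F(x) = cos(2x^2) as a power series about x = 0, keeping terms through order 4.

1 - 2*x^4

F(0) = 1
F′(0) = 0
F′′(0) = 0
F′′′(0) = 0
F^(4)(0) = -48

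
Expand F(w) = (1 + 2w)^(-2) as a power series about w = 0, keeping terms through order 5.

Use the known series and substitute for the argument.
F(0) = 1
F′(0) = -4
F′′(0) = 24
F′′′(0) = -192
F^(4)(0) = 1920
F^(5)(0) = -23040
The Taylor polynomial is Σ F^(k)(0)/k! · w^k.

-192*w^5 + 80*w^4 - 32*w^3 + 12*w^2 - 4*w + 1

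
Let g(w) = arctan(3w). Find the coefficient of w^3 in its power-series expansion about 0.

-9

Apply the Taylor formula c_k = f^(k)(a)/k!.
g(0) = 0
g′(0) = 3
g′′(0) = 0
g′′′(0) = -54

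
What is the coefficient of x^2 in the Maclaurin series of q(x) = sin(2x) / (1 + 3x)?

Multiply the two series term by term and collect like powers.

-6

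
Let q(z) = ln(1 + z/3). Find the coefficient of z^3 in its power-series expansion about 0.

[z^0] = 0;  [z^1] = 1/3;  [z^2] = -1/18;  [z^3] = 1/81.
So c_3 = q′′′(0)/3! = 1/81.

1/81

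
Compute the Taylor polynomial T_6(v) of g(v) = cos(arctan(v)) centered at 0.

-5*v^6/16 + 3*v^4/8 - v^2/2 + 1

Let u equal the inner series; expand the outer function in u and truncate.
g(0) = 1
g′(0) = 0
g′′(0) = -1
g′′′(0) = 0
g^(4)(0) = 9
g^(5)(0) = 0
g^(6)(0) = -225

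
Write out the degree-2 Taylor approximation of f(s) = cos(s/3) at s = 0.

1 - s^2/18

f(0) = 1
f′(0) = 0
f′′(0) = -1/9
Dividing each by k! gives the coefficients c_0, ..., c_2.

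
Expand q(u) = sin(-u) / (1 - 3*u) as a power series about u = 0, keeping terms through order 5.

-9541*u^5/120 - 53*u^4/2 - 53*u^3/6 - 3*u^2 - u

Expand 1/(denominator) as a geometric series and multiply by the numerator's series.
q(0) = 0
q′(0) = -1
q′′(0) = -6
q′′′(0) = -53
q^(4)(0) = -636
q^(5)(0) = -9541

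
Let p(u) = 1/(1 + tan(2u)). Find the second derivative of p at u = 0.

Compose series: expand the inner function first, then feed it into the outer expansion.
From the series, [u^2] p = 4; multiply by 2! = 2 to get 8.

8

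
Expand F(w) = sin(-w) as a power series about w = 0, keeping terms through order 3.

w^3/6 - w

Apply the Taylor formula c_k = f^(k)(a)/k!.
F(0) = 0
F′(0) = -1
F′′(0) = 0
F′′′(0) = 1
The Taylor polynomial is Σ F^(k)(0)/k! · w^k.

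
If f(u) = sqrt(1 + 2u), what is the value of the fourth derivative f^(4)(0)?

The coefficient of u^4 in the expansion is -5/8, so f^(4)(0) = 4! * (-5/8) = -15.

-15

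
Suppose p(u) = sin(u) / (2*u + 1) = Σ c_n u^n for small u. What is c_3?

Expand 1/(denominator) as a geometric series and multiply by the numerator's series.

23/6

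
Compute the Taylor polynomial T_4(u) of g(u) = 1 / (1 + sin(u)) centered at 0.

Expand as Σ (-1)^k u^k with u equal to the inner function's series.
g(0) = 1
g′(0) = -1
g′′(0) = 2
g′′′(0) = -5
g^(4)(0) = 16

2*u^4/3 - 5*u^3/6 + u^2 - u + 1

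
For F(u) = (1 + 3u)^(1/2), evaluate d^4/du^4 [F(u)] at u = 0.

The coefficient of u^4 in the expansion is -405/128, so F^(4)(0) = 4! * (-405/128) = -1215/16.

-1215/16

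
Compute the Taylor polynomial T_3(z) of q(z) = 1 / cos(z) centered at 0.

Divide the numerator series by the denominator series (power-series long division).
[z^0] = 1;  [z^1] = 0;  [z^2] = 1/2;  [z^3] = 0.

z^2/2 + 1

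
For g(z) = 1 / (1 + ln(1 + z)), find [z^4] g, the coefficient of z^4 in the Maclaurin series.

11/3

Use the geometric series for the reciprocal, then substitute.
So c_4 = g^(4)(0)/4! = 11/3.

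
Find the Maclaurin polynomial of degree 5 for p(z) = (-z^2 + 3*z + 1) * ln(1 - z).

Distribute the polynomial across the series and collect like powers.
[z^0] = 0;  [z^1] = -1;  [z^2] = -7/2;  [z^3] = -5/6;  [z^4] = -3/4;  [z^5] = -37/60.

-37*z^5/60 - 3*z^4/4 - 5*z^3/6 - 7*z^2/2 - z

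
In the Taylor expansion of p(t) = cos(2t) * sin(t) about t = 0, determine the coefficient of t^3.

-13/6

Expand each factor separately, then convolve coefficients.
p(0) = 0
p′(0) = 1
p′′(0) = 0
p′′′(0) = -13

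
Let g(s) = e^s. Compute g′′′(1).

e

Differentiate repeatedly and evaluate at the center.
From the series, [(s - 1)^3] g = e/6; multiply by 3! = 6 to get e.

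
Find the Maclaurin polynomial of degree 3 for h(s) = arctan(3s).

h(0) = 0
h′(0) = 3
h′′(0) = 0
h′′′(0) = -54

-9*s^3 + 3*s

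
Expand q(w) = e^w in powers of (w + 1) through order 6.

q(-1) = e^(-1)
q′(-1) = e^(-1)
q′′(-1) = e^(-1)
q′′′(-1) = e^(-1)
q^(4)(-1) = e^(-1)
q^(5)(-1) = e^(-1)
q^(6)(-1) = e^(-1)

(w + 1)^6*e^(-1)/720 + (w + 1)^5*e^(-1)/120 + (w + 1)^4*e^(-1)/24 + (w + 1)^3*e^(-1)/6 + (w + 1)^2*e^(-1)/2 + (w + 1)*e^(-1) + e^(-1)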